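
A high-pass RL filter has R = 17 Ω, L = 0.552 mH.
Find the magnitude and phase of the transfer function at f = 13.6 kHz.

Step 1 — Angular frequency: ω = 2π·1.36e+04 = 8.545e+04 rad/s.
Step 2 — Transfer function: H(jω) = jωL/(R + jωL).
Step 3 — Numerator jωL = j·47.17; denominator R + jωL = 17 + j47.17.
Step 4 — H = 0.885 + j0.319.
Step 5 — Magnitude: |H| = 0.9408 (-0.5 dB); phase: φ = 19.8°.

|H| = 0.9408 (-0.5 dB), φ = 19.8°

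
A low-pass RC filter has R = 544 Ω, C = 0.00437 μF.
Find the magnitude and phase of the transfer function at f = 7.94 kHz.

Step 1 — Angular frequency: ω = 2π·7940 = 4.989e+04 rad/s.
Step 2 — Transfer function: H(jω) = 1/(1 + jωRC).
Step 3 — Denominator: 1 + jωRC = 1 + j·4.989e+04·544·4.37e-09 = 1 + j0.1186.
Step 4 — H = 0.9861 - j0.117.
Step 5 — Magnitude: |H| = 0.993 (-0.1 dB); phase: φ = -6.8°.

|H| = 0.993 (-0.1 dB), φ = -6.8°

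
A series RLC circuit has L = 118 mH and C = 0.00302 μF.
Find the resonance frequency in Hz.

Step 1 — Resonance condition Im(Z)=0 gives ω₀ = 1/√(LC).
Step 2 — ω₀ = 1/√(0.118·3.02e-09) = 5.297e+04 rad/s.
Step 3 — f₀ = ω₀/(2π) = 8431 Hz.

f₀ = 8431 Hz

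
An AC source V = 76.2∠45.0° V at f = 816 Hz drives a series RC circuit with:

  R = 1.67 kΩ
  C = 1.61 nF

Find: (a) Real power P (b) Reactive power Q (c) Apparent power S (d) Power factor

Step 1 — Angular frequency: ω = 2π·f = 2π·816 = 5127 rad/s.
Step 2 — Component impedances:
  R: Z = R = 1670 Ω
  C: Z = 1/(jωC) = -j/(ω·C) = 0 - j1.211e+05 Ω
Step 3 — Series combination: Z_total = R + C = 1670 - j1.211e+05 Ω = 1.212e+05∠-89.2° Ω.
Step 4 — Source phasor: V = 76.2∠45.0° V = 53.88 + j53.88 V.
Step 5 — Current: I = V / Z = -0.0004386 + j0.0004508 A = 0.0006289∠134.2° A.
Step 6 — Complex power: S = V·I* = 0.0006606 - j0.04792 VA.
Step 7 — Real power: P = Re(S) = 0.0006606 W.
Step 8 — Reactive power: Q = Im(S) = -0.04792 VAR.
Step 9 — Apparent power: |S| = 0.04793 VA.
Step 10 — Power factor: PF = P/|S| = 0.01378 (leading).

(a) P = 0.0006606 W  (b) Q = -0.04792 VAR  (c) S = 0.04793 VA  (d) PF = 0.01378 (leading)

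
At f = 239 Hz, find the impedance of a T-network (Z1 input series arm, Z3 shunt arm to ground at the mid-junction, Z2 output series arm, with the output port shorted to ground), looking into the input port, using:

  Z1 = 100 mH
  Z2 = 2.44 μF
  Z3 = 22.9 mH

Step 1 — Angular frequency: ω = 2π·f = 2π·239 = 1502 rad/s.
Step 2 — Component impedances:
  Z1: Z = jωL = j·1502·0.1 = 0 + j150.2 Ω
  Z2: Z = 1/(jωC) = -j/(ω·C) = 0 - j272.9 Ω
  Z3: Z = jωL = j·1502·0.0229 = 0 + j34.39 Ω
Step 3 — With the output port shorted to ground, the output series arm Z2 runs from the junction to ground; the shunt arm Z3 also runs from the junction to ground. They appear in parallel: Z3 || Z2 = 0 + j39.35 Ω.
Step 4 — Series with input arm Z1: Z_in = Z1 + (Z3 || Z2) = 0 + j189.5 Ω = 189.5∠90.0° Ω.

Z = 0 + j189.5 Ω = 189.5∠90.0° Ω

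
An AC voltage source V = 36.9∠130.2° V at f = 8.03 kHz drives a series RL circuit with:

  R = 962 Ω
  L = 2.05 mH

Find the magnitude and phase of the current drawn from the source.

Step 1 — Angular frequency: ω = 2π·f = 2π·8030 = 5.045e+04 rad/s.
Step 2 — Component impedances:
  R: Z = R = 962 Ω
  L: Z = jωL = j·5.045e+04·0.00205 = 0 + j103.4 Ω
Step 3 — Series combination: Z_total = R + L = 962 + j103.4 Ω = 967.5∠6.1° Ω.
Step 4 — Source phasor: V = 36.9∠130.2° V = -23.82 + j28.18 V.
Step 5 — Ohm's law: I = V / Z_total = (-23.82 + j28.18) / (962 + j103.4) = -0.02136 + j0.03159 A.
Step 6 — Convert to polar: |I| = 0.03814 A, ∠I = 124.1°.

I = 0.03814∠124.1° A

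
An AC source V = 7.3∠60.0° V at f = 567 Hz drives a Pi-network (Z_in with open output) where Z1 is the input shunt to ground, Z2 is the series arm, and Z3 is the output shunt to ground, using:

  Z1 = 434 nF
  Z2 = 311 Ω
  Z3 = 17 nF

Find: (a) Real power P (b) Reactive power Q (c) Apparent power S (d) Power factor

Step 1 — Angular frequency: ω = 2π·f = 2π·567 = 3563 rad/s.
Step 2 — Component impedances:
  Z1: Z = 1/(jωC) = -j/(ω·C) = 0 - j646.8 Ω
  Z2: Z = R = 311 Ω
  Z3: Z = 1/(jωC) = -j/(ω·C) = 0 - j1.651e+04 Ω
Step 3 — With open output, the series arm Z2 and the output shunt Z3 appear in series to ground: Z2 + Z3 = 311 - j1.651e+04 Ω.
Step 4 — Parallel with input shunt Z1: Z_in = Z1 || (Z2 + Z3) = 0.4417 - j622.4 Ω = 622.4∠-90.0° Ω.
Step 5 — Source phasor: V = 7.3∠60.0° V = 3.65 + j6.322 V.
Step 6 — Current: I = V / Z = -0.01015 + j0.005872 A = 0.01173∠150.0° A.
Step 7 — Complex power: S = V·I* = 6.077e-05 - j0.08562 VA.
Step 8 — Real power: P = Re(S) = 6.077e-05 W.
Step 9 — Reactive power: Q = Im(S) = -0.08562 VAR.
Step 10 — Apparent power: |S| = 0.08562 VA.
Step 11 — Power factor: PF = P/|S| = 0.0007097 (leading).

(a) P = 6.077e-05 W  (b) Q = -0.08562 VAR  (c) S = 0.08562 VA  (d) PF = 0.0007097 (leading)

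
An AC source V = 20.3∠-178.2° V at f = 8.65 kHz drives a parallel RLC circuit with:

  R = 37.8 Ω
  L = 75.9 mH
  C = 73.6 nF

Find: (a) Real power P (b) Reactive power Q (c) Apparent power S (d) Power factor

Step 1 — Angular frequency: ω = 2π·f = 2π·8650 = 5.435e+04 rad/s.
Step 2 — Component impedances:
  R: Z = R = 37.8 Ω
  L: Z = jωL = j·5.435e+04·0.0759 = 0 + j4125 Ω
  C: Z = 1/(jωC) = -j/(ω·C) = 0 - j250 Ω
Step 3 — Parallel combination: 1/Z_total = 1/R + 1/L + 1/C; Z_total = 37.05 - j5.263 Ω = 37.42∠-8.1° Ω.
Step 4 — Source phasor: V = 20.3∠-178.2° V = -20.29 - j0.6376 V.
Step 5 — Current: I = V / Z = -0.5344 - j0.09311 A = 0.5424∠-170.1° A.
Step 6 — Complex power: S = V·I* = 10.9 - j1.549 VA.
Step 7 — Real power: P = Re(S) = 10.9 W.
Step 8 — Reactive power: Q = Im(S) = -1.549 VAR.
Step 9 — Apparent power: |S| = 11.01 VA.
Step 10 — Power factor: PF = P/|S| = 0.9901 (leading).

(a) P = 10.9 W  (b) Q = -1.549 VAR  (c) S = 11.01 VA  (d) PF = 0.9901 (leading)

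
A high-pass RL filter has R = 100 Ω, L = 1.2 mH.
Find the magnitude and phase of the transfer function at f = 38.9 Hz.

Step 1 — Angular frequency: ω = 2π·38.9 = 244.4 rad/s.
Step 2 — Transfer function: H(jω) = jωL/(R + jωL).
Step 3 — Numerator jωL = j·0.2933; denominator R + jωL = 100 + j0.2933.
Step 4 — H = 8.602e-06 + j0.002933.
Step 5 — Magnitude: |H| = 0.002933 (-50.7 dB); phase: φ = 89.8°.

|H| = 0.002933 (-50.7 dB), φ = 89.8°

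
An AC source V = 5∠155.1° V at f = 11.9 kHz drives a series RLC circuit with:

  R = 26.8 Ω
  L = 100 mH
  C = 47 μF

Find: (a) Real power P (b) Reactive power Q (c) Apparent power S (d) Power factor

Step 1 — Angular frequency: ω = 2π·f = 2π·1.19e+04 = 7.477e+04 rad/s.
Step 2 — Component impedances:
  R: Z = R = 26.8 Ω
  L: Z = jωL = j·7.477e+04·0.1 = 0 + j7477 Ω
  C: Z = 1/(jωC) = -j/(ω·C) = 0 - j0.2846 Ω
Step 3 — Series combination: Z_total = R + L + C = 26.8 + j7477 Ω = 7477∠89.8° Ω.
Step 4 — Source phasor: V = 5∠155.1° V = -4.535 + j2.105 V.
Step 5 — Current: I = V / Z = 0.0002794 + j0.0006076 A = 0.0006687∠65.3° A.
Step 6 — Complex power: S = V·I* = 1.199e-05 + j0.003344 VA.
Step 7 — Real power: P = Re(S) = 1.199e-05 W.
Step 8 — Reactive power: Q = Im(S) = 0.003344 VAR.
Step 9 — Apparent power: |S| = 0.003344 VA.
Step 10 — Power factor: PF = P/|S| = 0.003584 (lagging).

(a) P = 1.199e-05 W  (b) Q = 0.003344 VAR  (c) S = 0.003344 VA  (d) PF = 0.003584 (lagging)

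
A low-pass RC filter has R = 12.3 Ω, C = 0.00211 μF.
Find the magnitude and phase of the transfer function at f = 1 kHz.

Step 1 — Angular frequency: ω = 2π·1000 = 6283 rad/s.
Step 2 — Transfer function: H(jω) = 1/(1 + jωRC).
Step 3 — Denominator: 1 + jωRC = 1 + j·6283·12.3·2.11e-09 = 1 + j0.0001631.
Step 4 — H = 1 - j0.0001631.
Step 5 — Magnitude: |H| = 1 (-0.0 dB); phase: φ = -0.0°.

|H| = 1 (-0.0 dB), φ = -0.0°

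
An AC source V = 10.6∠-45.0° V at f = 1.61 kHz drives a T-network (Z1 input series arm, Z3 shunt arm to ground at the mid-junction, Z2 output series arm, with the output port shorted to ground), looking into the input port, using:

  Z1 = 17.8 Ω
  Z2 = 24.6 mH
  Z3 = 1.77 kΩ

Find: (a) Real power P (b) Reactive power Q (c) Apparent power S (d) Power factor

Step 1 — Angular frequency: ω = 2π·f = 2π·1610 = 1.012e+04 rad/s.
Step 2 — Component impedances:
  Z1: Z = R = 17.8 Ω
  Z2: Z = jωL = j·1.012e+04·0.0246 = 0 + j248.9 Ω
  Z3: Z = R = 1770 Ω
Step 3 — With the output port shorted to ground, the output series arm Z2 runs from the junction to ground; the shunt arm Z3 also runs from the junction to ground. They appear in parallel: Z3 || Z2 = 34.31 + j244 Ω.
Step 4 — Series with input arm Z1: Z_in = Z1 + (Z3 || Z2) = 52.11 + j244 Ω = 249.5∠77.9° Ω.
Step 5 — Source phasor: V = 10.6∠-45.0° V = 7.495 - j7.495 V.
Step 6 — Current: I = V / Z = -0.0231 - j0.03565 A = 0.04248∠-122.9° A.
Step 7 — Complex power: S = V·I* = 0.09403 + j0.4404 VA.
Step 8 — Real power: P = Re(S) = 0.09403 W.
Step 9 — Reactive power: Q = Im(S) = 0.4404 VAR.
Step 10 — Apparent power: |S| = 0.4503 VA.
Step 11 — Power factor: PF = P/|S| = 0.2088 (lagging).

(a) P = 0.09403 W  (b) Q = 0.4404 VAR  (c) S = 0.4503 VA  (d) PF = 0.2088 (lagging)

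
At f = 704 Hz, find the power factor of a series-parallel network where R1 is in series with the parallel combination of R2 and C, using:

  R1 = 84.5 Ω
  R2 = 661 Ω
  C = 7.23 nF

Step 1 — Angular frequency: ω = 2π·f = 2π·704 = 4423 rad/s.
Step 2 — Component impedances:
  R1: Z = R = 84.5 Ω
  R2: Z = R = 661 Ω
  C: Z = 1/(jωC) = -j/(ω·C) = 0 - j3.127e+04 Ω
Step 3 — Parallel branch: R2 || C = 1/(1/R2 + 1/C) = 660.7 - j13.97 Ω.
Step 4 — Series with R1: Z_total = R1 + (R2 || C) = 745.2 - j13.97 Ω = 745.3∠-1.1° Ω.
Step 5 — Power factor: PF = cos(φ) = Re(Z)/|Z| = 745.2/745.34 = 0.9998.
Step 6 — Type: Im(Z) = -13.97 ⇒ leading (phase φ = -1.1°).

PF = 0.9998 (leading, φ = -1.1°)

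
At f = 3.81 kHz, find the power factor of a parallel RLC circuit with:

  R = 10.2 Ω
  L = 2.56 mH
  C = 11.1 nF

Step 1 — Angular frequency: ω = 2π·f = 2π·3810 = 2.394e+04 rad/s.
Step 2 — Component impedances:
  R: Z = R = 10.2 Ω
  L: Z = jωL = j·2.394e+04·0.00256 = 0 + j61.28 Ω
  C: Z = 1/(jωC) = -j/(ω·C) = 0 - j3763 Ω
Step 3 — Parallel combination: 1/Z_total = 1/R + 1/L + 1/C; Z_total = 9.934 + j1.626 Ω = 10.07∠9.3° Ω.
Step 4 — Power factor: PF = cos(φ) = Re(Z)/|Z| = 9.9337/10.066 = 0.9869.
Step 5 — Type: Im(Z) = 1.626 ⇒ lagging (phase φ = 9.3°).

PF = 0.9869 (lagging, φ = 9.3°)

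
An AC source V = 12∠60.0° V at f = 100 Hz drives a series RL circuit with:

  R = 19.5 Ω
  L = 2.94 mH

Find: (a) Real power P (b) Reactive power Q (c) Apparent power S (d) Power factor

Step 1 — Angular frequency: ω = 2π·f = 2π·100 = 628.3 rad/s.
Step 2 — Component impedances:
  R: Z = R = 19.5 Ω
  L: Z = jωL = j·628.3·0.00294 = 0 + j1.847 Ω
Step 3 — Series combination: Z_total = R + L = 19.5 + j1.847 Ω = 19.59∠5.4° Ω.
Step 4 — Source phasor: V = 12∠60.0° V = 6 + j10.39 V.
Step 5 — Current: I = V / Z = 0.355 + j0.4993 A = 0.6126∠54.6° A.
Step 6 — Complex power: S = V·I* = 7.319 + j0.6933 VA.
Step 7 — Real power: P = Re(S) = 7.319 W.
Step 8 — Reactive power: Q = Im(S) = 0.6933 VAR.
Step 9 — Apparent power: |S| = 7.352 VA.
Step 10 — Power factor: PF = P/|S| = 0.9955 (lagging).

(a) P = 7.319 W  (b) Q = 0.6933 VAR  (c) S = 7.352 VA  (d) PF = 0.9955 (lagging)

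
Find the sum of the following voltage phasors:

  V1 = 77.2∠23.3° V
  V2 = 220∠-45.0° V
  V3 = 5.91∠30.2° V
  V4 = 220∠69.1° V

Step 1 — Convert each phasor to rectangular form:
  V1 = 77.2·(cos(23.3°) + j·sin(23.3°)) = 70.9 + j30.54 V
  V2 = 220·(cos(-45.0°) + j·sin(-45.0°)) = 155.6 - j155.6 V
  V3 = 5.91·(cos(30.2°) + j·sin(30.2°)) = 5.108 + j2.973 V
  V4 = 220·(cos(69.1°) + j·sin(69.1°)) = 78.48 + j205.5 V
Step 2 — Sum components: V_total = 310.1 + j83.47 V.
Step 3 — Convert to polar: |V_total| = 321.1 V, ∠V_total = 15.1°.

V_total = 321.1∠15.1° V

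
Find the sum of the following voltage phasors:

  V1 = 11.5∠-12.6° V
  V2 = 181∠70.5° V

Step 1 — Convert each phasor to rectangular form:
  V1 = 11.5·(cos(-12.6°) + j·sin(-12.6°)) = 11.22 - j2.509 V
  V2 = 181·(cos(70.5°) + j·sin(70.5°)) = 60.42 + j170.6 V
Step 2 — Sum components: V_total = 71.64 + j168.1 V.
Step 3 — Convert to polar: |V_total| = 182.7 V, ∠V_total = 66.9°.

V_total = 182.7∠66.9° V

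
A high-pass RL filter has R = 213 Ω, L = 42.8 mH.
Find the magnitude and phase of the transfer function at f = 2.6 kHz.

Step 1 — Angular frequency: ω = 2π·2600 = 1.634e+04 rad/s.
Step 2 — Transfer function: H(jω) = jωL/(R + jωL).
Step 3 — Numerator jωL = j·699.2; denominator R + jωL = 213 + j699.2.
Step 4 — H = 0.9151 + j0.2788.
Step 5 — Magnitude: |H| = 0.9566 (-0.4 dB); phase: φ = 16.9°.

|H| = 0.9566 (-0.4 dB), φ = 16.9°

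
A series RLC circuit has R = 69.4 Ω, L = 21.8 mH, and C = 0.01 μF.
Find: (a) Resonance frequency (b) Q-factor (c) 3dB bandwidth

Step 1 — Resonance: ω₀ = 1/√(LC) = 1/√(0.0218·1e-08) = 6.773e+04 rad/s.
Step 2 — f₀ = ω₀/(2π) = 1.078e+04 Hz.
Step 3 — Series Q: Q = ω₀L/R = 6.773e+04·0.0218/69.4 = 21.27.
Step 4 — Bandwidth: Δω = ω₀/Q = 3183 rad/s; BW = Δω/(2π) = 506.7 Hz.

(a) f₀ = 1.078e+04 Hz  (b) Q = 21.27  (c) BW = 506.7 Hz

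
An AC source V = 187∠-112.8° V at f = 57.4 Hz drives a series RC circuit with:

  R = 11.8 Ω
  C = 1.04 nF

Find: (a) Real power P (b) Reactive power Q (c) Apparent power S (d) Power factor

Step 1 — Angular frequency: ω = 2π·f = 2π·57.4 = 360.7 rad/s.
Step 2 — Component impedances:
  R: Z = R = 11.8 Ω
  C: Z = 1/(jωC) = -j/(ω·C) = 0 - j2.666e+06 Ω
Step 3 — Series combination: Z_total = R + C = 11.8 - j2.666e+06 Ω = 2.666e+06∠-90.0° Ω.
Step 4 — Source phasor: V = 187∠-112.8° V = -72.47 - j172.4 V.
Step 5 — Current: I = V / Z = 6.466e-05 - j2.718e-05 A = 7.014e-05∠-22.8° A.
Step 6 — Complex power: S = V·I* = 5.805e-08 - j0.01312 VA.
Step 7 — Real power: P = Re(S) = 5.805e-08 W.
Step 8 — Reactive power: Q = Im(S) = -0.01312 VAR.
Step 9 — Apparent power: |S| = 0.01312 VA.
Step 10 — Power factor: PF = P/|S| = 4.426e-06 (leading).

(a) P = 5.805e-08 W  (b) Q = -0.01312 VAR  (c) S = 0.01312 VA  (d) PF = 4.426e-06 (leading)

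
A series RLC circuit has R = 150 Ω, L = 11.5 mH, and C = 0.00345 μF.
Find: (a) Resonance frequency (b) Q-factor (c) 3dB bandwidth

Step 1 — Resonance: ω₀ = 1/√(LC) = 1/√(0.0115·3.45e-09) = 1.588e+05 rad/s.
Step 2 — f₀ = ω₀/(2π) = 2.527e+04 Hz.
Step 3 — Series Q: Q = ω₀L/R = 1.588e+05·0.0115/150 = 12.17.
Step 4 — Bandwidth: Δω = ω₀/Q = 1.304e+04 rad/s; BW = Δω/(2π) = 2076 Hz.

(a) f₀ = 2.527e+04 Hz  (b) Q = 12.17  (c) BW = 2076 Hz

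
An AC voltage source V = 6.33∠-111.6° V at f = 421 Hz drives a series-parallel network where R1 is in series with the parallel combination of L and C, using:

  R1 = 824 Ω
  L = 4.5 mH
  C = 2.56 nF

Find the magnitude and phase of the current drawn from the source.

Step 1 — Angular frequency: ω = 2π·f = 2π·421 = 2645 rad/s.
Step 2 — Component impedances:
  R1: Z = R = 824 Ω
  L: Z = jωL = j·2645·0.0045 = 0 + j11.9 Ω
  C: Z = 1/(jωC) = -j/(ω·C) = 0 - j1.477e+05 Ω
Step 3 — Parallel branch: L || C = 1/(1/L + 1/C) = 0 + j11.9 Ω.
Step 4 — Series with R1: Z_total = R1 + (L || C) = 824 + j11.9 Ω = 824.1∠0.8° Ω.
Step 5 — Source phasor: V = 6.33∠-111.6° V = -2.33 - j5.885 V.
Step 6 — Ohm's law: I = V / Z_total = (-2.33 - j5.885) / (824 + j11.9) = -0.002931 - j0.0071 A.
Step 7 — Convert to polar: |I| = 0.007681 A, ∠I = -112.4°.

I = 0.007681∠-112.4° A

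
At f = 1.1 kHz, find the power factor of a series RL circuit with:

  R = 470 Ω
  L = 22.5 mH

Step 1 — Angular frequency: ω = 2π·f = 2π·1100 = 6912 rad/s.
Step 2 — Component impedances:
  R: Z = R = 470 Ω
  L: Z = jωL = j·6912·0.0225 = 0 + j155.5 Ω
Step 3 — Series combination: Z_total = R + L = 470 + j155.5 Ω = 495.1∠18.3° Ω.
Step 4 — Power factor: PF = cos(φ) = Re(Z)/|Z| = 470/495.06 = 0.9494.
Step 5 — Type: Im(Z) = 155.5 ⇒ lagging (phase φ = 18.3°).

PF = 0.9494 (lagging, φ = 18.3°)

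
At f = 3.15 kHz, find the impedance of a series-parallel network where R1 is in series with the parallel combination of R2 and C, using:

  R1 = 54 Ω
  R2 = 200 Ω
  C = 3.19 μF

Step 1 — Angular frequency: ω = 2π·f = 2π·3150 = 1.979e+04 rad/s.
Step 2 — Component impedances:
  R1: Z = R = 54 Ω
  R2: Z = R = 200 Ω
  C: Z = 1/(jωC) = -j/(ω·C) = 0 - j15.84 Ω
Step 3 — Parallel branch: R2 || C = 1/(1/R2 + 1/C) = 1.247 - j15.74 Ω.
Step 4 — Series with R1: Z_total = R1 + (R2 || C) = 55.25 - j15.74 Ω = 57.44∠-15.9° Ω.

Z = 55.25 - j15.74 Ω = 57.44∠-15.9° Ω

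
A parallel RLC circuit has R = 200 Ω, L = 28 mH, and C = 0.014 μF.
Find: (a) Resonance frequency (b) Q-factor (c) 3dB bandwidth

Step 1 — Resonance: ω₀ = 1/√(LC) = 1/√(0.028·1.4e-08) = 5.051e+04 rad/s.
Step 2 — f₀ = ω₀/(2π) = 8039 Hz.
Step 3 — Parallel Q: Q = R/(ω₀L) = 200/(5.051e+04·0.028) = 0.1414.
Step 4 — Bandwidth: Δω = ω₀/Q = 3.571e+05 rad/s; BW = Δω/(2π) = 5.684e+04 Hz.

(a) f₀ = 8039 Hz  (b) Q = 0.1414  (c) BW = 5.684e+04 Hz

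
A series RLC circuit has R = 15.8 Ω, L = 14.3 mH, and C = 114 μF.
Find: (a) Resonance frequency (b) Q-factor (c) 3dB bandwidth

Step 1 — Resonance: ω₀ = 1/√(LC) = 1/√(0.0143·0.000114) = 783.2 rad/s.
Step 2 — f₀ = ω₀/(2π) = 124.7 Hz.
Step 3 — Series Q: Q = ω₀L/R = 783.2·0.0143/15.8 = 0.7089.
Step 4 — Bandwidth: Δω = ω₀/Q = 1105 rad/s; BW = Δω/(2π) = 175.8 Hz.

(a) f₀ = 124.7 Hz  (b) Q = 0.7089  (c) BW = 175.8 Hz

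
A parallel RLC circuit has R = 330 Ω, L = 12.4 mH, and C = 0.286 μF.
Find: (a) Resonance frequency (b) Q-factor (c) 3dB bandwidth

Step 1 — Resonance: ω₀ = 1/√(LC) = 1/√(0.0124·2.86e-07) = 1.679e+04 rad/s.
Step 2 — f₀ = ω₀/(2π) = 2673 Hz.
Step 3 — Parallel Q: Q = R/(ω₀L) = 330/(1.679e+04·0.0124) = 1.585.
Step 4 — Bandwidth: Δω = ω₀/Q = 1.06e+04 rad/s; BW = Δω/(2π) = 1686 Hz.

(a) f₀ = 2673 Hz  (b) Q = 1.585  (c) BW = 1686 Hz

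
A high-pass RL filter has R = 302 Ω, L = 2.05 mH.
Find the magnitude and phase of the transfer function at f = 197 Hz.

Step 1 — Angular frequency: ω = 2π·197 = 1238 rad/s.
Step 2 — Transfer function: H(jω) = jωL/(R + jωL).
Step 3 — Numerator jωL = j·2.537; denominator R + jωL = 302 + j2.537.
Step 4 — H = 7.059e-05 + j0.008402.
Step 5 — Magnitude: |H| = 0.008402 (-41.5 dB); phase: φ = 89.5°.

|H| = 0.008402 (-41.5 dB), φ = 89.5°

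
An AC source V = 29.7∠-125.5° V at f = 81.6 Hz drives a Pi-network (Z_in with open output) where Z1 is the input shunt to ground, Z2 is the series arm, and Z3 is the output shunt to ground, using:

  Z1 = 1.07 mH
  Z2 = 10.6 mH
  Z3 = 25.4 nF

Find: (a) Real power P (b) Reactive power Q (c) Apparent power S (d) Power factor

Step 1 — Angular frequency: ω = 2π·f = 2π·81.6 = 512.7 rad/s.
Step 2 — Component impedances:
  Z1: Z = jωL = j·512.7·0.00107 = 0 + j0.5486 Ω
  Z2: Z = jωL = j·512.7·0.0106 = 0 + j5.435 Ω
  Z3: Z = 1/(jωC) = -j/(ω·C) = 0 - j7.679e+04 Ω
Step 3 — With open output, the series arm Z2 and the output shunt Z3 appear in series to ground: Z2 + Z3 = 0 - j7.678e+04 Ω.
Step 4 — Parallel with input shunt Z1: Z_in = Z1 || (Z2 + Z3) = 0 + j0.5486 Ω = 0.5486∠90.0° Ω.
Step 5 — Source phasor: V = 29.7∠-125.5° V = -17.25 - j24.18 V.
Step 6 — Current: I = V / Z = -44.07 + j31.44 A = 54.14∠144.5° A.
Step 7 — Complex power: S = V·I* = 0 + j1608 VA.
Step 8 — Real power: P = Re(S) = 0 W.
Step 9 — Reactive power: Q = Im(S) = 1608 VAR.
Step 10 — Apparent power: |S| = 1608 VA.
Step 11 — Power factor: PF = P/|S| = 0 (lagging).

(a) P = 0 W  (b) Q = 1608 VAR  (c) S = 1608 VA  (d) PF = 0 (lagging)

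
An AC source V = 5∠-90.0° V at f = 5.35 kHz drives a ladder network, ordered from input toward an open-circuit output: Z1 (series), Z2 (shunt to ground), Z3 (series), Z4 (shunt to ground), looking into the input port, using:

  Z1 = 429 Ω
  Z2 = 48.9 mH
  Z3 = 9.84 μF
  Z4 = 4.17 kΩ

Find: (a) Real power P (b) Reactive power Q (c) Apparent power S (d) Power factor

Step 1 — Angular frequency: ω = 2π·f = 2π·5350 = 3.362e+04 rad/s.
Step 2 — Component impedances:
  Z1: Z = R = 429 Ω
  Z2: Z = jωL = j·3.362e+04·0.0489 = 0 + j1644 Ω
  Z3: Z = 1/(jωC) = -j/(ω·C) = 0 - j3.023 Ω
  Z4: Z = R = 4170 Ω
Step 3 — Ladder network (open output): work backward from the far end, alternating series and parallel combinations. Z_in = 990.1 + j1423 Ω = 1734∠55.2° Ω.
Step 4 — Source phasor: V = 5∠-90.0° V = 0 - j5 V.
Step 5 — Current: I = V / Z = -0.002368 - j0.001647 A = 0.002884∠-145.2° A.
Step 6 — Complex power: S = V·I* = 0.008236 + j0.01184 VA.
Step 7 — Real power: P = Re(S) = 0.008236 W.
Step 8 — Reactive power: Q = Im(S) = 0.01184 VAR.
Step 9 — Apparent power: |S| = 0.01442 VA.
Step 10 — Power factor: PF = P/|S| = 0.5711 (lagging).

(a) P = 0.008236 W  (b) Q = 0.01184 VAR  (c) S = 0.01442 VA  (d) PF = 0.5711 (lagging)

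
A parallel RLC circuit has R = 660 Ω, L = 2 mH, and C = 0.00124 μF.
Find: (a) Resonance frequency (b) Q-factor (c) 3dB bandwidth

Step 1 — Resonance: ω₀ = 1/√(LC) = 1/√(0.002·1.24e-09) = 6.35e+05 rad/s.
Step 2 — f₀ = ω₀/(2π) = 1.011e+05 Hz.
Step 3 — Parallel Q: Q = R/(ω₀L) = 660/(6.35e+05·0.002) = 0.5197.
Step 4 — Bandwidth: Δω = ω₀/Q = 1.222e+06 rad/s; BW = Δω/(2π) = 1.945e+05 Hz.

(a) f₀ = 1.011e+05 Hz  (b) Q = 0.5197  (c) BW = 1.945e+05 Hz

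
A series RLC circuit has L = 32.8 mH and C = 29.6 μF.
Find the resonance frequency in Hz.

Step 1 — Resonance condition Im(Z)=0 gives ω₀ = 1/√(LC).
Step 2 — ω₀ = 1/√(0.0328·2.96e-05) = 1015 rad/s.
Step 3 — f₀ = ω₀/(2π) = 161.5 Hz.

f₀ = 161.5 Hz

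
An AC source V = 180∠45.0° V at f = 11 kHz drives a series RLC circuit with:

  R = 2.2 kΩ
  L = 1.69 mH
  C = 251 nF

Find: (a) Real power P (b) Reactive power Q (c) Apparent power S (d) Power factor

Step 1 — Angular frequency: ω = 2π·f = 2π·1.1e+04 = 6.912e+04 rad/s.
Step 2 — Component impedances:
  R: Z = R = 2200 Ω
  L: Z = jωL = j·6.912e+04·0.00169 = 0 + j116.8 Ω
  C: Z = 1/(jωC) = -j/(ω·C) = 0 - j57.64 Ω
Step 3 — Series combination: Z_total = R + L + C = 2200 + j59.16 Ω = 2201∠1.5° Ω.
Step 4 — Source phasor: V = 180∠45.0° V = 127.3 + j127.3 V.
Step 5 — Current: I = V / Z = 0.05937 + j0.05626 A = 0.08179∠43.5° A.
Step 6 — Complex power: S = V·I* = 14.72 + j0.3957 VA.
Step 7 — Real power: P = Re(S) = 14.72 W.
Step 8 — Reactive power: Q = Im(S) = 0.3957 VAR.
Step 9 — Apparent power: |S| = 14.72 VA.
Step 10 — Power factor: PF = P/|S| = 0.9996 (lagging).

(a) P = 14.72 W  (b) Q = 0.3957 VAR  (c) S = 14.72 VA  (d) PF = 0.9996 (lagging)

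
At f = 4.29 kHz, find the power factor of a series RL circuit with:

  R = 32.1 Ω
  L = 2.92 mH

Step 1 — Angular frequency: ω = 2π·f = 2π·4290 = 2.695e+04 rad/s.
Step 2 — Component impedances:
  R: Z = R = 32.1 Ω
  L: Z = jωL = j·2.695e+04·0.00292 = 0 + j78.71 Ω
Step 3 — Series combination: Z_total = R + L = 32.1 + j78.71 Ω = 85∠67.8° Ω.
Step 4 — Power factor: PF = cos(φ) = Re(Z)/|Z| = 32.1/85 = 0.3776.
Step 5 — Type: Im(Z) = 78.71 ⇒ lagging (phase φ = 67.8°).

PF = 0.3776 (lagging, φ = 67.8°)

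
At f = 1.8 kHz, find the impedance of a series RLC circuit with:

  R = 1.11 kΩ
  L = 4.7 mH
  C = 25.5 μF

Step 1 — Angular frequency: ω = 2π·f = 2π·1800 = 1.131e+04 rad/s.
Step 2 — Component impedances:
  R: Z = R = 1110 Ω
  L: Z = jωL = j·1.131e+04·0.0047 = 0 + j53.16 Ω
  C: Z = 1/(jωC) = -j/(ω·C) = 0 - j3.467 Ω
Step 3 — Series combination: Z_total = R + L + C = 1110 + j49.69 Ω = 1111∠2.6° Ω.

Z = 1110 + j49.69 Ω = 1111∠2.6° Ω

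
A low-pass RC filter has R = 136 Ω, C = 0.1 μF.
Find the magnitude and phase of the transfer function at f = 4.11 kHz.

Step 1 — Angular frequency: ω = 2π·4110 = 2.582e+04 rad/s.
Step 2 — Transfer function: H(jω) = 1/(1 + jωRC).
Step 3 — Denominator: 1 + jωRC = 1 + j·2.582e+04·136·1e-07 = 1 + j0.3512.
Step 4 — H = 0.8902 - j0.3126.
Step 5 — Magnitude: |H| = 0.9435 (-0.5 dB); phase: φ = -19.4°.

|H| = 0.9435 (-0.5 dB), φ = -19.4°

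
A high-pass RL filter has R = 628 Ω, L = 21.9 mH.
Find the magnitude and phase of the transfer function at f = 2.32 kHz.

Step 1 — Angular frequency: ω = 2π·2320 = 1.458e+04 rad/s.
Step 2 — Transfer function: H(jω) = jωL/(R + jωL).
Step 3 — Numerator jωL = j·319.2; denominator R + jωL = 628 + j319.2.
Step 4 — H = 0.2053 + j0.404.
Step 5 — Magnitude: |H| = 0.4531 (-6.9 dB); phase: φ = 63.1°.

|H| = 0.4531 (-6.9 dB), φ = 63.1°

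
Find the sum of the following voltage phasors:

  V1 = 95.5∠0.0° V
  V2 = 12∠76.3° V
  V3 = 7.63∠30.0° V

Step 1 — Convert each phasor to rectangular form:
  V1 = 95.5·(cos(0.0°) + j·sin(0.0°)) = 95.5 V
  V2 = 12·(cos(76.3°) + j·sin(76.3°)) = 2.842 + j11.66 V
  V3 = 7.63·(cos(30.0°) + j·sin(30.0°)) = 6.608 + j3.815 V
Step 2 — Sum components: V_total = 104.9 + j15.47 V.
Step 3 — Convert to polar: |V_total| = 106.1 V, ∠V_total = 8.4°.

V_total = 106.1∠8.4° V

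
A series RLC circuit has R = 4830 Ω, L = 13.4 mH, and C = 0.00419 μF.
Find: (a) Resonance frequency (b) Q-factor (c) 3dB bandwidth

Step 1 — Resonance: ω₀ = 1/√(LC) = 1/√(0.0134·4.19e-09) = 1.335e+05 rad/s.
Step 2 — f₀ = ω₀/(2π) = 2.124e+04 Hz.
Step 3 — Series Q: Q = ω₀L/R = 1.335e+05·0.0134/4830 = 0.3703.
Step 4 — Bandwidth: Δω = ω₀/Q = 3.604e+05 rad/s; BW = Δω/(2π) = 5.737e+04 Hz.

(a) f₀ = 2.124e+04 Hz  (b) Q = 0.3703  (c) BW = 5.737e+04 Hz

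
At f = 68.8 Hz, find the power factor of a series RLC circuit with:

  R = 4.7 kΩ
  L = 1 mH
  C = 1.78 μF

Step 1 — Angular frequency: ω = 2π·f = 2π·68.8 = 432.3 rad/s.
Step 2 — Component impedances:
  R: Z = R = 4700 Ω
  L: Z = jωL = j·432.3·0.001 = 0 + j0.4323 Ω
  C: Z = 1/(jωC) = -j/(ω·C) = 0 - j1300 Ω
Step 3 — Series combination: Z_total = R + L + C = 4700 - j1299 Ω = 4876∠-15.5° Ω.
Step 4 — Power factor: PF = cos(φ) = Re(Z)/|Z| = 4700/4876 = 0.9639.
Step 5 — Type: Im(Z) = -1299 ⇒ leading (phase φ = -15.5°).

PF = 0.9639 (leading, φ = -15.5°)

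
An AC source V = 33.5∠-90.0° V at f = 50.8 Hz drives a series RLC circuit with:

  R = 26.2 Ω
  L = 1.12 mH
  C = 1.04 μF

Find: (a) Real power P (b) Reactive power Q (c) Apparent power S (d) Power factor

Step 1 — Angular frequency: ω = 2π·f = 2π·50.8 = 319.2 rad/s.
Step 2 — Component impedances:
  R: Z = R = 26.2 Ω
  L: Z = jωL = j·319.2·0.00112 = 0 + j0.3575 Ω
  C: Z = 1/(jωC) = -j/(ω·C) = 0 - j3012 Ω
Step 3 — Series combination: Z_total = R + L + C = 26.2 - j3012 Ω = 3012∠-89.5° Ω.
Step 4 — Source phasor: V = 33.5∠-90.0° V = 0 - j33.5 V.
Step 5 — Current: I = V / Z = 0.01112 - j9.673e-05 A = 0.01112∠-0.5° A.
Step 6 — Complex power: S = V·I* = 0.003241 - j0.3726 VA.
Step 7 — Real power: P = Re(S) = 0.003241 W.
Step 8 — Reactive power: Q = Im(S) = -0.3726 VAR.
Step 9 — Apparent power: |S| = 0.3726 VA.
Step 10 — Power factor: PF = P/|S| = 0.008698 (leading).

(a) P = 0.003241 W  (b) Q = -0.3726 VAR  (c) S = 0.3726 VA  (d) PF = 0.008698 (leading)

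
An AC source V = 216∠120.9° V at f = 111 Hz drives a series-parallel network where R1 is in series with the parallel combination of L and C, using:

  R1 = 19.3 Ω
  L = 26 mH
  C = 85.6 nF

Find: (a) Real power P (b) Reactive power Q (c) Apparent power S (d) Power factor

Step 1 — Angular frequency: ω = 2π·f = 2π·111 = 697.4 rad/s.
Step 2 — Component impedances:
  R1: Z = R = 19.3 Ω
  L: Z = jωL = j·697.4·0.026 = 0 + j18.13 Ω
  C: Z = 1/(jωC) = -j/(ω·C) = 0 - j1.675e+04 Ω
Step 3 — Parallel branch: L || C = 1/(1/L + 1/C) = 0 + j18.15 Ω.
Step 4 — Series with R1: Z_total = R1 + (L || C) = 19.3 + j18.15 Ω = 26.5∠43.2° Ω.
Step 5 — Source phasor: V = 216∠120.9° V = -110.9 + j185.3 V.
Step 6 — Current: I = V / Z = 1.743 + j7.964 A = 8.152∠77.7° A.
Step 7 — Complex power: S = V·I* = 1283 + j1206 VA.
Step 8 — Real power: P = Re(S) = 1283 W.
Step 9 — Reactive power: Q = Im(S) = 1206 VAR.
Step 10 — Apparent power: |S| = 1761 VA.
Step 11 — Power factor: PF = P/|S| = 0.7284 (lagging).

(a) P = 1283 W  (b) Q = 1206 VAR  (c) S = 1761 VA  (d) PF = 0.7284 (lagging)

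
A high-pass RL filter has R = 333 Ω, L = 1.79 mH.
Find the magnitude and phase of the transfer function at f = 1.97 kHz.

Step 1 — Angular frequency: ω = 2π·1970 = 1.238e+04 rad/s.
Step 2 — Transfer function: H(jω) = jωL/(R + jωL).
Step 3 — Numerator jωL = j·22.16; denominator R + jωL = 333 + j22.16.
Step 4 — H = 0.004407 + j0.06624.
Step 5 — Magnitude: |H| = 0.06639 (-23.6 dB); phase: φ = 86.2°.

|H| = 0.06639 (-23.6 dB), φ = 86.2°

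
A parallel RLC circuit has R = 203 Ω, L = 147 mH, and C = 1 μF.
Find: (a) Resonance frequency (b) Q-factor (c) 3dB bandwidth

Step 1 — Resonance: ω₀ = 1/√(LC) = 1/√(0.147·1e-06) = 2608 rad/s.
Step 2 — f₀ = ω₀/(2π) = 415.1 Hz.
Step 3 — Parallel Q: Q = R/(ω₀L) = 203/(2608·0.147) = 0.5295.
Step 4 — Bandwidth: Δω = ω₀/Q = 4926 rad/s; BW = Δω/(2π) = 784 Hz.

(a) f₀ = 415.1 Hz  (b) Q = 0.5295  (c) BW = 784 Hz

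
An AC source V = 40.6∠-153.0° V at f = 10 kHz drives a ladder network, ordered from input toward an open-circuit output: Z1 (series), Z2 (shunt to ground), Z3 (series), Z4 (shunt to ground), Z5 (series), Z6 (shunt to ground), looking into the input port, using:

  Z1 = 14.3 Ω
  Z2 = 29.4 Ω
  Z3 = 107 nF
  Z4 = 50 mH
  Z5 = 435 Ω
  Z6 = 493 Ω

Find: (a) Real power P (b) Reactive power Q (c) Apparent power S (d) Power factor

Step 1 — Angular frequency: ω = 2π·f = 2π·1e+04 = 6.283e+04 rad/s.
Step 2 — Component impedances:
  Z1: Z = R = 14.3 Ω
  Z2: Z = R = 29.4 Ω
  Z3: Z = 1/(jωC) = -j/(ω·C) = 0 - j148.7 Ω
  Z4: Z = jωL = j·6.283e+04·0.05 = 0 + j3142 Ω
  Z5: Z = R = 435 Ω
  Z6: Z = R = 493 Ω
Step 3 — Ladder network (open output): work backward from the far end, alternating series and parallel combinations. Z_in = 42.73 + j0.1131 Ω = 42.73∠0.2° Ω.
Step 4 — Source phasor: V = 40.6∠-153.0° V = -36.17 - j18.43 V.
Step 5 — Current: I = V / Z = -0.8476 - j0.4291 A = 0.9501∠-153.2° A.
Step 6 — Complex power: S = V·I* = 38.57 + j0.1021 VA.
Step 7 — Real power: P = Re(S) = 38.57 W.
Step 8 — Reactive power: Q = Im(S) = 0.1021 VAR.
Step 9 — Apparent power: |S| = 38.57 VA.
Step 10 — Power factor: PF = P/|S| = 1 (lagging).

(a) P = 38.57 W  (b) Q = 0.1021 VAR  (c) S = 38.57 VA  (d) PF = 1 (lagging)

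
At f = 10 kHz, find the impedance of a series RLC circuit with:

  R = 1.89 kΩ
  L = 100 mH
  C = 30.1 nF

Step 1 — Angular frequency: ω = 2π·f = 2π·1e+04 = 6.283e+04 rad/s.
Step 2 — Component impedances:
  R: Z = R = 1890 Ω
  L: Z = jωL = j·6.283e+04·0.1 = 0 + j6283 Ω
  C: Z = 1/(jωC) = -j/(ω·C) = 0 - j528.8 Ω
Step 3 — Series combination: Z_total = R + L + C = 1890 + j5754 Ω = 6057∠71.8° Ω.

Z = 1890 + j5754 Ω = 6057∠71.8° Ω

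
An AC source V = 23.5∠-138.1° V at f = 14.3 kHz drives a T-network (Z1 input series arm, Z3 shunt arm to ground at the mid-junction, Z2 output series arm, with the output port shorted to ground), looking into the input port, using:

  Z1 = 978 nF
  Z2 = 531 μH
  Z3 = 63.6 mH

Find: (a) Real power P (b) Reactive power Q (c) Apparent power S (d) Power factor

Step 1 — Angular frequency: ω = 2π·f = 2π·1.43e+04 = 8.985e+04 rad/s.
Step 2 — Component impedances:
  Z1: Z = 1/(jωC) = -j/(ω·C) = 0 - j11.38 Ω
  Z2: Z = jωL = j·8.985e+04·0.000531 = 0 + j47.71 Ω
  Z3: Z = jωL = j·8.985e+04·0.0636 = 0 + j5714 Ω
Step 3 — With the output port shorted to ground, the output series arm Z2 runs from the junction to ground; the shunt arm Z3 also runs from the junction to ground. They appear in parallel: Z3 || Z2 = 0 + j47.32 Ω.
Step 4 — Series with input arm Z1: Z_in = Z1 + (Z3 || Z2) = 0 + j35.93 Ω = 35.93∠90.0° Ω.
Step 5 — Source phasor: V = 23.5∠-138.1° V = -17.49 - j15.69 V.
Step 6 — Current: I = V / Z = -0.4367 + j0.4867 A = 0.654∠131.9° A.
Step 7 — Complex power: S = V·I* = 0 + j15.37 VA.
Step 8 — Real power: P = Re(S) = 0 W.
Step 9 — Reactive power: Q = Im(S) = 15.37 VAR.
Step 10 — Apparent power: |S| = 15.37 VA.
Step 11 — Power factor: PF = P/|S| = 0 (lagging).

(a) P = 0 W  (b) Q = 15.37 VAR  (c) S = 15.37 VA  (d) PF = 0 (lagging)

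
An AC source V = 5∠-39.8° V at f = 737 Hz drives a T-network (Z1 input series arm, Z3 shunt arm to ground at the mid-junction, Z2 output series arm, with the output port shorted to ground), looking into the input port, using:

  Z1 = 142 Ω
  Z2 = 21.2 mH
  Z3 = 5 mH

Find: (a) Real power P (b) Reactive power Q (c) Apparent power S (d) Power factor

Step 1 — Angular frequency: ω = 2π·f = 2π·737 = 4631 rad/s.
Step 2 — Component impedances:
  Z1: Z = R = 142 Ω
  Z2: Z = jωL = j·4631·0.0212 = 0 + j98.17 Ω
  Z3: Z = jωL = j·4631·0.005 = 0 + j23.15 Ω
Step 3 — With the output port shorted to ground, the output series arm Z2 runs from the junction to ground; the shunt arm Z3 also runs from the junction to ground. They appear in parallel: Z3 || Z2 = 0 + j18.73 Ω.
Step 4 — Series with input arm Z1: Z_in = Z1 + (Z3 || Z2) = 142 + j18.73 Ω = 143.2∠7.5° Ω.
Step 5 — Source phasor: V = 5∠-39.8° V = 3.841 - j3.201 V.
Step 6 — Current: I = V / Z = 0.02367 - j0.02566 A = 0.03491∠-47.3° A.
Step 7 — Complex power: S = V·I* = 0.173 + j0.02283 VA.
Step 8 — Real power: P = Re(S) = 0.173 W.
Step 9 — Reactive power: Q = Im(S) = 0.02283 VAR.
Step 10 — Apparent power: |S| = 0.1745 VA.
Step 11 — Power factor: PF = P/|S| = 0.9914 (lagging).

(a) P = 0.173 W  (b) Q = 0.02283 VAR  (c) S = 0.1745 VA  (d) PF = 0.9914 (lagging)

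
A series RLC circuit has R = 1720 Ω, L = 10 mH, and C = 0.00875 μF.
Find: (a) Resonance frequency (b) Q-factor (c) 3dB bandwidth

Step 1 — Resonance condition Im(Z)=0 gives ω₀ = 1/√(LC).
Step 2 — ω₀ = 1/√(0.01·8.75e-09) = 1.069e+05 rad/s.
Step 3 — f₀ = ω₀/(2π) = 1.701e+04 Hz.
Step 4 — Series Q: Q = ω₀L/R = 1.069e+05·0.01/1720 = 0.6215.
Step 5 — 3dB bandwidth: Δω = ω₀/Q = 1.72e+05 rad/s; BW = Δω/(2π) = 2.737e+04 Hz.

(a) f₀ = 1.701e+04 Hz  (b) Q = 0.6215  (c) BW = 2.737e+04 Hz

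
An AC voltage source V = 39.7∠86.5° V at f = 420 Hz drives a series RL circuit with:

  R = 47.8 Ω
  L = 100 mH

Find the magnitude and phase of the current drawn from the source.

Step 1 — Angular frequency: ω = 2π·f = 2π·420 = 2639 rad/s.
Step 2 — Component impedances:
  R: Z = R = 47.8 Ω
  L: Z = jωL = j·2639·0.1 = 0 + j263.9 Ω
Step 3 — Series combination: Z_total = R + L = 47.8 + j263.9 Ω = 268.2∠79.7° Ω.
Step 4 — Source phasor: V = 39.7∠86.5° V = 2.424 + j39.63 V.
Step 5 — Ohm's law: I = V / Z_total = (2.424 + j39.63) / (47.8 + j263.9) = 0.147 + j0.01744 A.
Step 6 — Convert to polar: |I| = 0.148 A, ∠I = 6.8°.

I = 0.148∠6.8° A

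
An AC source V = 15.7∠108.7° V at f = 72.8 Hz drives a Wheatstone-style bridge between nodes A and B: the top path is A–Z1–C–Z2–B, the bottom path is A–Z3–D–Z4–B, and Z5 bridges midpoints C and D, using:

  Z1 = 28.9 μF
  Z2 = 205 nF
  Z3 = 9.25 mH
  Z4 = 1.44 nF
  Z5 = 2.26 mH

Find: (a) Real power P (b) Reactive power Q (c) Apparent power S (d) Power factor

Step 1 — Angular frequency: ω = 2π·f = 2π·72.8 = 457.4 rad/s.
Step 2 — Component impedances:
  Z1: Z = 1/(jωC) = -j/(ω·C) = 0 - j75.65 Ω
  Z2: Z = 1/(jωC) = -j/(ω·C) = 0 - j1.066e+04 Ω
  Z3: Z = jωL = j·457.4·0.00925 = 0 + j4.231 Ω
  Z4: Z = 1/(jωC) = -j/(ω·C) = 0 - j1.518e+06 Ω
  Z5: Z = jωL = j·457.4·0.00226 = 0 + j1.034 Ω
Step 3 — Bridge requires nodal analysis (the Z5 bridge couples midpoints C and D, so the two paths cannot be reduced to a simple series/parallel combination). Setting node B to ground and injecting 1 A at node A, the 3-node admittance system at A, C, D solves to V_A = Z_AB = 0 - j1.058e+04 Ω = 1.058e+04∠-90.0° Ω.
Step 4 — Source phasor: V = 15.7∠108.7° V = -5.034 + j14.87 V.
Step 5 — Current: I = V / Z = -0.001405 - j0.0004756 A = 0.001483∠-161.3° A.
Step 6 — Complex power: S = V·I* = 0 - j0.02329 VA.
Step 7 — Real power: P = Re(S) = 0 W.
Step 8 — Reactive power: Q = Im(S) = -0.02329 VAR.
Step 9 — Apparent power: |S| = 0.02329 VA.
Step 10 — Power factor: PF = P/|S| = 0 (leading).

(a) P = 0 W  (b) Q = -0.02329 VAR  (c) S = 0.02329 VA  (d) PF = 0 (leading)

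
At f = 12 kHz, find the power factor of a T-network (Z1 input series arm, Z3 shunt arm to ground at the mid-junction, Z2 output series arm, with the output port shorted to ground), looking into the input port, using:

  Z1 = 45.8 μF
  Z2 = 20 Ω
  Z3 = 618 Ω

Step 1 — Angular frequency: ω = 2π·f = 2π·1.2e+04 = 7.54e+04 rad/s.
Step 2 — Component impedances:
  Z1: Z = 1/(jωC) = -j/(ω·C) = 0 - j0.2896 Ω
  Z2: Z = R = 20 Ω
  Z3: Z = R = 618 Ω
Step 3 — With the output port shorted to ground, the output series arm Z2 runs from the junction to ground; the shunt arm Z3 also runs from the junction to ground. They appear in parallel: Z3 || Z2 = 19.37 Ω.
Step 4 — Series with input arm Z1: Z_in = Z1 + (Z3 || Z2) = 19.37 - j0.2896 Ω = 19.38∠-0.9° Ω.
Step 5 — Power factor: PF = cos(φ) = Re(Z)/|Z| = 19.373/19.375 = 0.9999.
Step 6 — Type: Im(Z) = -0.2896 ⇒ leading (phase φ = -0.9°).

PF = 0.9999 (leading, φ = -0.9°)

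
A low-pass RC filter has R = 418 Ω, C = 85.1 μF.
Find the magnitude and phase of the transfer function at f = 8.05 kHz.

Step 1 — Angular frequency: ω = 2π·8050 = 5.058e+04 rad/s.
Step 2 — Transfer function: H(jω) = 1/(1 + jωRC).
Step 3 — Denominator: 1 + jωRC = 1 + j·5.058e+04·418·8.51e-05 = 1 + j1799.
Step 4 — H = 3.089e-07 - j0.0005558.
Step 5 — Magnitude: |H| = 0.0005558 (-65.1 dB); phase: φ = -90.0°.

|H| = 0.0005558 (-65.1 dB), φ = -90.0°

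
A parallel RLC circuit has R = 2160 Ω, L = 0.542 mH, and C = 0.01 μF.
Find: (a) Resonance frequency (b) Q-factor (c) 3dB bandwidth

Step 1 — Resonance: ω₀ = 1/√(LC) = 1/√(0.000542·1e-08) = 4.295e+05 rad/s.
Step 2 — f₀ = ω₀/(2π) = 6.836e+04 Hz.
Step 3 — Parallel Q: Q = R/(ω₀L) = 2160/(4.295e+05·0.000542) = 9.278.
Step 4 — Bandwidth: Δω = ω₀/Q = 4.63e+04 rad/s; BW = Δω/(2π) = 7368 Hz.

(a) f₀ = 6.836e+04 Hz  (b) Q = 9.278  (c) BW = 7368 Hz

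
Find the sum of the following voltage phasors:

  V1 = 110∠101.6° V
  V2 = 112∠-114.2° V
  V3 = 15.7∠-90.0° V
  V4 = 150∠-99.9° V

Step 1 — Convert each phasor to rectangular form:
  V1 = 110·(cos(101.6°) + j·sin(101.6°)) = -22.12 + j107.8 V
  V2 = 112·(cos(-114.2°) + j·sin(-114.2°)) = -45.91 - j102.2 V
  V3 = 15.7·(cos(-90.0°) + j·sin(-90.0°)) = 0 - j15.7 V
  V4 = 150·(cos(-99.9°) + j·sin(-99.9°)) = -25.79 - j147.8 V
Step 2 — Sum components: V_total = -93.82 - j157.9 V.
Step 3 — Convert to polar: |V_total| = 183.6 V, ∠V_total = -120.7°.

V_total = 183.6∠-120.7° V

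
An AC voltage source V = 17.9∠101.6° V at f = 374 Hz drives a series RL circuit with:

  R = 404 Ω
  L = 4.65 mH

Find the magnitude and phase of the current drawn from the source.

Step 1 — Angular frequency: ω = 2π·f = 2π·374 = 2350 rad/s.
Step 2 — Component impedances:
  R: Z = R = 404 Ω
  L: Z = jωL = j·2350·0.00465 = 0 + j10.93 Ω
Step 3 — Series combination: Z_total = R + L = 404 + j10.93 Ω = 404.1∠1.5° Ω.
Step 4 — Source phasor: V = 17.9∠101.6° V = -3.599 + j17.53 V.
Step 5 — Ohm's law: I = V / Z_total = (-3.599 + j17.53) / (404 + j10.93) = -0.00773 + j0.04361 A.
Step 6 — Convert to polar: |I| = 0.04429 A, ∠I = 100.1°.

I = 0.04429∠100.1° A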